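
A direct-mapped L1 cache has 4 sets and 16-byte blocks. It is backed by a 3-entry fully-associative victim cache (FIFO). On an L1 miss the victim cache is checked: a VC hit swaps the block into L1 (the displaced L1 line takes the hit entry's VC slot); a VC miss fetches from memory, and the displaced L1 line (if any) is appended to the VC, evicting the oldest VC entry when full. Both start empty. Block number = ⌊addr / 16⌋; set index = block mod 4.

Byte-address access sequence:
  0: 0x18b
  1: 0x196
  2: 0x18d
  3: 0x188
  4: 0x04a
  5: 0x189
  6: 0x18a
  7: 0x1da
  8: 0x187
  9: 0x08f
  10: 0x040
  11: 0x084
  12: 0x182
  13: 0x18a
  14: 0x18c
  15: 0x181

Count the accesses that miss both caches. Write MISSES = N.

MISSES = 5

#0 0x18b→b24/s0 MISS; vc=[]
#1 0x196→b25/s1 MISS; vc=[]
#2 0x18d→b24/s0 L1-HIT; vc=[]
#3 0x188→b24/s0 L1-HIT; vc=[]
#4 0x4a→b4/s0 MISS; vc=[24]
#5 0x189→b24/s0 VC-HIT; vc=[4]
#6 0x18a→b24/s0 L1-HIT; vc=[4]
#7 0x1da→b29/s1 MISS; vc=[4,25]
#8 0x187→b24/s0 L1-HIT; vc=[4,25]
#9 0x8f→b8/s0 MISS; vc=[4,25,24]
#10 0x40→b4/s0 VC-HIT; vc=[8,25,24]
#11 0x84→b8/s0 VC-HIT; vc=[4,25,24]
#12 0x182→b24/s0 VC-HIT; vc=[4,25,8]
#13 0x18a→b24/s0 L1-HIT; vc=[4,25,8]
#14 0x18c→b24/s0 L1-HIT; vc=[4,25,8]
#15 0x181→b24/s0 L1-HIT; vc=[4,25,8]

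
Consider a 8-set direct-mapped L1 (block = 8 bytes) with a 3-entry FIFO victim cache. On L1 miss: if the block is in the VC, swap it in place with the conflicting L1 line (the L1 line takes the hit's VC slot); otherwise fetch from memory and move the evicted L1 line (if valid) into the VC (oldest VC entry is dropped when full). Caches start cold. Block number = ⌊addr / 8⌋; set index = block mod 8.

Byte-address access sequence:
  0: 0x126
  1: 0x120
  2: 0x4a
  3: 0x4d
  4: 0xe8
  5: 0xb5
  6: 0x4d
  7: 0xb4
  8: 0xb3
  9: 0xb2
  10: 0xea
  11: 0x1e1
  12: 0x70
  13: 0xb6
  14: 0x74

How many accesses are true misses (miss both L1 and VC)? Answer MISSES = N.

MISSES = 6

0: 0x126 (blk 36, set 4) → MISS  vc=[]
1: 0x120 (blk 36, set 4) → L1-HIT  vc=[]
2: 0x4a (blk 9, set 1) → MISS  vc=[]
3: 0x4d (blk 9, set 1) → L1-HIT  vc=[]
4: 0xe8 (blk 29, set 5) → MISS  vc=[]
5: 0xb5 (blk 22, set 6) → MISS  vc=[]
6: 0x4d (blk 9, set 1) → L1-HIT  vc=[]
7: 0xb4 (blk 22, set 6) → L1-HIT  vc=[]
8: 0xb3 (blk 22, set 6) → L1-HIT  vc=[]
9: 0xb2 (blk 22, set 6) → L1-HIT  vc=[]
10: 0xea (blk 29, set 5) → L1-HIT  vc=[]
11: 0x1e1 (blk 60, set 4) → MISS  vc=[36]
12: 0x70 (blk 14, set 6) → MISS  vc=[36, 22]
13: 0xb6 (blk 22, set 6) → VC-HIT  vc=[36, 14]
14: 0x74 (blk 14, set 6) → VC-HIT  vc=[36, 22]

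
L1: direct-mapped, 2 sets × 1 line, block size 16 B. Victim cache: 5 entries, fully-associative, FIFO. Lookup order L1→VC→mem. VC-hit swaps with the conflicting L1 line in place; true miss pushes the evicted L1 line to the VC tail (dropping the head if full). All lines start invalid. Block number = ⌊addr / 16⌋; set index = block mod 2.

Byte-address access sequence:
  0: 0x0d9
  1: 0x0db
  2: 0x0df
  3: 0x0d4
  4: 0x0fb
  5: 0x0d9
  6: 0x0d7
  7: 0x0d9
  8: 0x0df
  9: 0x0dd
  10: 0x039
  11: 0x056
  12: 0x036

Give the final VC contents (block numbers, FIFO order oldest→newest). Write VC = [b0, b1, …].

VC = [15, 13, 5]

  [0] addr=0xd9 blk=13 s=1: MISS | VC []
  [1] addr=0xdb blk=13 s=1: L1-HIT | VC []
  [2] addr=0xdf blk=13 s=1: L1-HIT | VC []
  [3] addr=0xd4 blk=13 s=1: L1-HIT | VC []
  [4] addr=0xfb blk=15 s=1: MISS | VC [13]
  [5] addr=0xd9 blk=13 s=1: VC-HIT | VC [15]
  [6] addr=0xd7 blk=13 s=1: L1-HIT | VC [15]
  [7] addr=0xd9 blk=13 s=1: L1-HIT | VC [15]
  [8] addr=0xdf blk=13 s=1: L1-HIT | VC [15]
  [9] addr=0xdd blk=13 s=1: L1-HIT | VC [15]
  [10] addr=0x39 blk=3 s=1: MISS | VC [15, 13]
  [11] addr=0x56 blk=5 s=1: MISS | VC [15, 13, 3]
  [12] addr=0x36 blk=3 s=1: VC-HIT | VC [15, 13, 5]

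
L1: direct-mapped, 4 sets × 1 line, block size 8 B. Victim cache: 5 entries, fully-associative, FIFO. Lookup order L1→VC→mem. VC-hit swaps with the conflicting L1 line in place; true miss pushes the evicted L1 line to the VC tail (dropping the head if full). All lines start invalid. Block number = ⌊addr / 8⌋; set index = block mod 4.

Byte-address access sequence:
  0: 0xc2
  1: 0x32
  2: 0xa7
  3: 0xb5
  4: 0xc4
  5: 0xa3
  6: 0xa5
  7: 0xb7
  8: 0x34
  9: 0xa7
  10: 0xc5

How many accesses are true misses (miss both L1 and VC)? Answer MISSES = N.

0: 0xc2 (blk 24, set 0) → MISS  vc=[]
1: 0x32 (blk 6, set 2) → MISS  vc=[]
2: 0xa7 (blk 20, set 0) → MISS  vc=[24]
3: 0xb5 (blk 22, set 2) → MISS  vc=[24, 6]
4: 0xc4 (blk 24, set 0) → VC-HIT  vc=[20, 6]
5: 0xa3 (blk 20, set 0) → VC-HIT  vc=[24, 6]
6: 0xa5 (blk 20, set 0) → L1-HIT  vc=[24, 6]
7: 0xb7 (blk 22, set 2) → L1-HIT  vc=[24, 6]
8: 0x34 (blk 6, set 2) → VC-HIT  vc=[24, 22]
9: 0xa7 (blk 20, set 0) → L1-HIT  vc=[24, 22]
10: 0xc5 (blk 24, set 0) → VC-HIT  vc=[20, 22]

MISSES = 4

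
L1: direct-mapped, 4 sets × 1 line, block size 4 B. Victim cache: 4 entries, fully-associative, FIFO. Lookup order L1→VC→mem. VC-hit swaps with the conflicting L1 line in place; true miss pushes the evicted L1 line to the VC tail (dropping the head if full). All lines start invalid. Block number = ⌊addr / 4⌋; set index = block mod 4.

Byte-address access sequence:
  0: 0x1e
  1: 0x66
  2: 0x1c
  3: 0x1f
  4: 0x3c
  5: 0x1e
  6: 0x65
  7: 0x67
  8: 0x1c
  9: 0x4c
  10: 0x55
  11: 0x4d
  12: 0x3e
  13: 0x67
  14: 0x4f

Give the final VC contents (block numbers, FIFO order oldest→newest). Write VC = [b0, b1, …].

  [0] addr=0x1e blk=7 s=3: MISS | VC []
  [1] addr=0x66 blk=25 s=1: MISS | VC []
  [2] addr=0x1c blk=7 s=3: L1-HIT | VC []
  [3] addr=0x1f blk=7 s=3: L1-HIT | VC []
  [4] addr=0x3c blk=15 s=3: MISS | VC [7]
  [5] addr=0x1e blk=7 s=3: VC-HIT | VC [15]
  [6] addr=0x65 blk=25 s=1: L1-HIT | VC [15]
  [7] addr=0x67 blk=25 s=1: L1-HIT | VC [15]
  [8] addr=0x1c blk=7 s=3: L1-HIT | VC [15]
  [9] addr=0x4c blk=19 s=3: MISS | VC [15, 7]
  [10] addr=0x55 blk=21 s=1: MISS | VC [15, 7, 25]
  [11] addr=0x4d blk=19 s=3: L1-HIT | VC [15, 7, 25]
  [12] addr=0x3e blk=15 s=3: VC-HIT | VC [19, 7, 25]
  [13] addr=0x67 blk=25 s=1: VC-HIT | VC [19, 7, 21]
  [14] addr=0x4f blk=19 s=3: VC-HIT | VC [15, 7, 21]

VC = [15, 7, 21]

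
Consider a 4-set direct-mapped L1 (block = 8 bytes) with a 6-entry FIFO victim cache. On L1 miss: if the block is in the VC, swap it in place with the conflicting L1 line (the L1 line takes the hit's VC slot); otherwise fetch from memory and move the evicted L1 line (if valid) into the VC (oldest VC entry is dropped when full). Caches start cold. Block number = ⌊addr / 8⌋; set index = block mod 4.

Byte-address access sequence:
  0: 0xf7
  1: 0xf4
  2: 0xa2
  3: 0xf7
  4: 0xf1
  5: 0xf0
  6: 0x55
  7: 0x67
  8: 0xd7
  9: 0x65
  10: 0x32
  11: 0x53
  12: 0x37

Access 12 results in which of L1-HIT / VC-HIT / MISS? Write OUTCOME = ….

OUTCOME = VC-HIT

#0 0xf7→b30/s2 MISS; vc=[]
#1 0xf4→b30/s2 L1-HIT; vc=[]
#2 0xa2→b20/s0 MISS; vc=[]
#3 0xf7→b30/s2 L1-HIT; vc=[]
#4 0xf1→b30/s2 L1-HIT; vc=[]
#5 0xf0→b30/s2 L1-HIT; vc=[]
#6 0x55→b10/s2 MISS; vc=[30]
#7 0x67→b12/s0 MISS; vc=[30,20]
#8 0xd7→b26/s2 MISS; vc=[30,20,10]
#9 0x65→b12/s0 L1-HIT; vc=[30,20,10]
#10 0x32→b6/s2 MISS; vc=[30,20,10,26]
#11 0x53→b10/s2 VC-HIT; vc=[30,20,6,26]
#12 0x37→b6/s2 VC-HIT; vc=[30,20,10,26]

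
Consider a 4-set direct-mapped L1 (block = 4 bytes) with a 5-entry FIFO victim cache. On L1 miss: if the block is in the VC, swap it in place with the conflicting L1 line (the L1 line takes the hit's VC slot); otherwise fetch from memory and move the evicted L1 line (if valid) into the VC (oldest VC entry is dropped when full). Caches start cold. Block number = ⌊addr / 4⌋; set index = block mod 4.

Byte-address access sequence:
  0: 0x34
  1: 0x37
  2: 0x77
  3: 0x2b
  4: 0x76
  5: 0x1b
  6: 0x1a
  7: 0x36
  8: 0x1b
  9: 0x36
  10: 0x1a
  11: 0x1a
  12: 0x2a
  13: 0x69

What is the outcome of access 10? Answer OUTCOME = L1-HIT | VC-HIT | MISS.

OUTCOME = L1-HIT

#0 0x34→b13/s1 MISS; vc=[]
#1 0x37→b13/s1 L1-HIT; vc=[]
#2 0x77→b29/s1 MISS; vc=[13]
#3 0x2b→b10/s2 MISS; vc=[13]
#4 0x76→b29/s1 L1-HIT; vc=[13]
#5 0x1b→b6/s2 MISS; vc=[13,10]
#6 0x1a→b6/s2 L1-HIT; vc=[13,10]
#7 0x36→b13/s1 VC-HIT; vc=[29,10]
#8 0x1b→b6/s2 L1-HIT; vc=[29,10]
#9 0x36→b13/s1 L1-HIT; vc=[29,10]
#10 0x1a→b6/s2 L1-HIT; vc=[29,10]
#11 0x1a→b6/s2 L1-HIT; vc=[29,10]
#12 0x2a→b10/s2 VC-HIT; vc=[29,6]
#13 0x69→b26/s2 MISS; vc=[29,6,10]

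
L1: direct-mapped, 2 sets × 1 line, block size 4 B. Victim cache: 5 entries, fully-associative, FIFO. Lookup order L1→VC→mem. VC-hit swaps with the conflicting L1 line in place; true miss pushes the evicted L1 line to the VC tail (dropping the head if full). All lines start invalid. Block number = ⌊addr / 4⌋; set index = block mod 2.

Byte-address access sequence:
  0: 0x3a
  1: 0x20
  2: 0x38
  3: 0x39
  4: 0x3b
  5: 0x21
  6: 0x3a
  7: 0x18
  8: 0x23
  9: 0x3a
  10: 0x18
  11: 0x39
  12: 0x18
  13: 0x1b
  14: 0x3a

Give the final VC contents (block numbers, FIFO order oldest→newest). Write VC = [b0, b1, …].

VC = [6, 8]

#0 0x3a→b14/s0 MISS; vc=[]
#1 0x20→b8/s0 MISS; vc=[14]
#2 0x38→b14/s0 VC-HIT; vc=[8]
#3 0x39→b14/s0 L1-HIT; vc=[8]
#4 0x3b→b14/s0 L1-HIT; vc=[8]
#5 0x21→b8/s0 VC-HIT; vc=[14]
#6 0x3a→b14/s0 VC-HIT; vc=[8]
#7 0x18→b6/s0 MISS; vc=[8,14]
#8 0x23→b8/s0 VC-HIT; vc=[6,14]
#9 0x3a→b14/s0 VC-HIT; vc=[6,8]
#10 0x18→b6/s0 VC-HIT; vc=[14,8]
#11 0x39→b14/s0 VC-HIT; vc=[6,8]
#12 0x18→b6/s0 VC-HIT; vc=[14,8]
#13 0x1b→b6/s0 L1-HIT; vc=[14,8]
#14 0x3a→b14/s0 VC-HIT; vc=[6,8]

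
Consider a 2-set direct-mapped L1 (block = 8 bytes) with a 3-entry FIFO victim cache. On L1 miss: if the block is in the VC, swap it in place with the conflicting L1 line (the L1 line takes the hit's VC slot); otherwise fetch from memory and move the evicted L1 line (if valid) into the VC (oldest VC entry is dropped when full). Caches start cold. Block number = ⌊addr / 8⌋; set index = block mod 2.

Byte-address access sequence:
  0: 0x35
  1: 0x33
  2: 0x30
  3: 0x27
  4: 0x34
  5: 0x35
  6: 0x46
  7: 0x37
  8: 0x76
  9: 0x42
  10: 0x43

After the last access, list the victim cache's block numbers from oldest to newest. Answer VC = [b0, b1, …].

0: 0x35 (blk 6, set 0) → MISS  vc=[]
1: 0x33 (blk 6, set 0) → L1-HIT  vc=[]
2: 0x30 (blk 6, set 0) → L1-HIT  vc=[]
3: 0x27 (blk 4, set 0) → MISS  vc=[6]
4: 0x34 (blk 6, set 0) → VC-HIT  vc=[4]
5: 0x35 (blk 6, set 0) → L1-HIT  vc=[4]
6: 0x46 (blk 8, set 0) → MISS  vc=[4, 6]
7: 0x37 (blk 6, set 0) → VC-HIT  vc=[4, 8]
8: 0x76 (blk 14, set 0) → MISS  vc=[4, 8, 6]
9: 0x42 (blk 8, set 0) → VC-HIT  vc=[4, 14, 6]
10: 0x43 (blk 8, set 0) → L1-HIT  vc=[4, 14, 6]

VC = [4, 14, 6]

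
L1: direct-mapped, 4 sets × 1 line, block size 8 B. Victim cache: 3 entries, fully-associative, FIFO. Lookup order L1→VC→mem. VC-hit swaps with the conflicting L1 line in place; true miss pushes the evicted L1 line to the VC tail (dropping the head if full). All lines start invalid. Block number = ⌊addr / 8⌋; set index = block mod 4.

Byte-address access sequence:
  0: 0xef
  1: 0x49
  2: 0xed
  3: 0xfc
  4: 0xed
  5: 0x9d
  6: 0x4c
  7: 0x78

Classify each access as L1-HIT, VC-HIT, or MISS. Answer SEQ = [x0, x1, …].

SEQ = [MISS, MISS, VC-HIT, MISS, L1-HIT, MISS, VC-HIT, MISS]

  [0] addr=0xef blk=29 s=1: MISS | VC []
  [1] addr=0x49 blk=9 s=1: MISS | VC [29]
  [2] addr=0xed blk=29 s=1: VC-HIT | VC [9]
  [3] addr=0xfc blk=31 s=3: MISS | VC [9]
  [4] addr=0xed blk=29 s=1: L1-HIT | VC [9]
  [5] addr=0x9d blk=19 s=3: MISS | VC [9, 31]
  [6] addr=0x4c blk=9 s=1: VC-HIT | VC [29, 31]
  [7] addr=0x78 blk=15 s=3: MISS | VC [29, 31, 19]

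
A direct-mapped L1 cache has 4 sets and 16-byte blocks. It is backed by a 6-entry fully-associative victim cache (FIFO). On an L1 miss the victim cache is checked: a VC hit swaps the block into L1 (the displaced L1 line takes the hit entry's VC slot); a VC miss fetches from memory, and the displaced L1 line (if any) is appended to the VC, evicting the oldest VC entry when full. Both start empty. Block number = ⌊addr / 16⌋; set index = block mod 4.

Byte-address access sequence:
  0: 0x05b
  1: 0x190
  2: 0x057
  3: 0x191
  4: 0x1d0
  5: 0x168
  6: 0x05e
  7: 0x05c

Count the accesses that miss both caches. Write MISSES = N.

MISSES = 4

  [0] addr=0x5b blk=5 s=1: MISS | VC []
  [1] addr=0x190 blk=25 s=1: MISS | VC [5]
  [2] addr=0x57 blk=5 s=1: VC-HIT | VC [25]
  [3] addr=0x191 blk=25 s=1: VC-HIT | VC [5]
  [4] addr=0x1d0 blk=29 s=1: MISS | VC [5, 25]
  [5] addr=0x168 blk=22 s=2: MISS | VC [5, 25]
  [6] addr=0x5e blk=5 s=1: VC-HIT | VC [29, 25]
  [7] addr=0x5c blk=5 s=1: L1-HIT | VC [29, 25]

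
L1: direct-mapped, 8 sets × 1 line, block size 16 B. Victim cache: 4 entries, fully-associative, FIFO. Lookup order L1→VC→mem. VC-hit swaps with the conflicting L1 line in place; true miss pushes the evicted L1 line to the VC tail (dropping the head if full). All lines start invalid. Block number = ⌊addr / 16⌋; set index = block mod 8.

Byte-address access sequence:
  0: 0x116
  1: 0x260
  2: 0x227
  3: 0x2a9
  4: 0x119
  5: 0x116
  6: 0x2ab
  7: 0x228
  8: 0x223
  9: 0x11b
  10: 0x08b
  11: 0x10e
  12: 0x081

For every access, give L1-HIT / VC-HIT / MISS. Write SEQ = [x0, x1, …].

0: 0x116 (blk 17, set 1) → MISS  vc=[]
1: 0x260 (blk 38, set 6) → MISS  vc=[]
2: 0x227 (blk 34, set 2) → MISS  vc=[]
3: 0x2a9 (blk 42, set 2) → MISS  vc=[34]
4: 0x119 (blk 17, set 1) → L1-HIT  vc=[34]
5: 0x116 (blk 17, set 1) → L1-HIT  vc=[34]
6: 0x2ab (blk 42, set 2) → L1-HIT  vc=[34]
7: 0x228 (blk 34, set 2) → VC-HIT  vc=[42]
8: 0x223 (blk 34, set 2) → L1-HIT  vc=[42]
9: 0x11b (blk 17, set 1) → L1-HIT  vc=[42]
10: 0x8b (blk 8, set 0) → MISS  vc=[42]
11: 0x10e (blk 16, set 0) → MISS  vc=[42, 8]
12: 0x81 (blk 8, set 0) → VC-HIT  vc=[42, 16]

SEQ = [MISS, MISS, MISS, MISS, L1-HIT, L1-HIT, L1-HIT, VC-HIT, L1-HIT, L1-HIT, MISS, MISS, VC-HIT]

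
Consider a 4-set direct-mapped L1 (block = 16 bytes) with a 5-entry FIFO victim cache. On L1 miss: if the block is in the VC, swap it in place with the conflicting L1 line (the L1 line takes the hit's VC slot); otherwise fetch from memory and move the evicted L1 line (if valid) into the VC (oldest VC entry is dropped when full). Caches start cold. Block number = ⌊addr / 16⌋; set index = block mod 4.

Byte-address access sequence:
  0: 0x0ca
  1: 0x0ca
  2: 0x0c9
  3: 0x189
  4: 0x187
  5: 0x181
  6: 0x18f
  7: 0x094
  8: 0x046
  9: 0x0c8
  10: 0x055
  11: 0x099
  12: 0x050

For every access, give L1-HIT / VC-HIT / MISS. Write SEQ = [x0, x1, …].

SEQ = [MISS, L1-HIT, L1-HIT, MISS, L1-HIT, L1-HIT, L1-HIT, MISS, MISS, VC-HIT, MISS, VC-HIT, VC-HIT]

  [0] addr=0xca blk=12 s=0: MISS | VC []
  [1] addr=0xca blk=12 s=0: L1-HIT | VC []
  [2] addr=0xc9 blk=12 s=0: L1-HIT | VC []
  [3] addr=0x189 blk=24 s=0: MISS | VC [12]
  [4] addr=0x187 blk=24 s=0: L1-HIT | VC [12]
  [5] addr=0x181 blk=24 s=0: L1-HIT | VC [12]
  [6] addr=0x18f blk=24 s=0: L1-HIT | VC [12]
  [7] addr=0x94 blk=9 s=1: MISS | VC [12]
  [8] addr=0x46 blk=4 s=0: MISS | VC [12, 24]
  [9] addr=0xc8 blk=12 s=0: VC-HIT | VC [4, 24]
  [10] addr=0x55 blk=5 s=1: MISS | VC [4, 24, 9]
  [11] addr=0x99 blk=9 s=1: VC-HIT | VC [4, 24, 5]
  [12] addr=0x50 blk=5 s=1: VC-HIT | VC [4, 24, 9]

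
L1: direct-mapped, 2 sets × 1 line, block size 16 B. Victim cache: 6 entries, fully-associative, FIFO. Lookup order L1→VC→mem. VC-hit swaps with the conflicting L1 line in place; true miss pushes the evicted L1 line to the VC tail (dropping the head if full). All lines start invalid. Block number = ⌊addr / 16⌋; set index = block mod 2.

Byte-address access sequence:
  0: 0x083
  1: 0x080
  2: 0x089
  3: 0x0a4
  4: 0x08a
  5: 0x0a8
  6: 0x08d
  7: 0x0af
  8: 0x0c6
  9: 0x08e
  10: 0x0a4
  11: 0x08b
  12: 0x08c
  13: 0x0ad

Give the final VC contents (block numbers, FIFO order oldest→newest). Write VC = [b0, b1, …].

VC = [12, 8]

0: 0x83 (blk 8, set 0) → MISS  vc=[]
1: 0x80 (blk 8, set 0) → L1-HIT  vc=[]
2: 0x89 (blk 8, set 0) → L1-HIT  vc=[]
3: 0xa4 (blk 10, set 0) → MISS  vc=[8]
4: 0x8a (blk 8, set 0) → VC-HIT  vc=[10]
5: 0xa8 (blk 10, set 0) → VC-HIT  vc=[8]
6: 0x8d (blk 8, set 0) → VC-HIT  vc=[10]
7: 0xaf (blk 10, set 0) → VC-HIT  vc=[8]
8: 0xc6 (blk 12, set 0) → MISS  vc=[8, 10]
9: 0x8e (blk 8, set 0) → VC-HIT  vc=[12, 10]
10: 0xa4 (blk 10, set 0) → VC-HIT  vc=[12, 8]
11: 0x8b (blk 8, set 0) → VC-HIT  vc=[12, 10]
12: 0x8c (blk 8, set 0) → L1-HIT  vc=[12, 10]
13: 0xad (blk 10, set 0) → VC-HIT  vc=[12, 8]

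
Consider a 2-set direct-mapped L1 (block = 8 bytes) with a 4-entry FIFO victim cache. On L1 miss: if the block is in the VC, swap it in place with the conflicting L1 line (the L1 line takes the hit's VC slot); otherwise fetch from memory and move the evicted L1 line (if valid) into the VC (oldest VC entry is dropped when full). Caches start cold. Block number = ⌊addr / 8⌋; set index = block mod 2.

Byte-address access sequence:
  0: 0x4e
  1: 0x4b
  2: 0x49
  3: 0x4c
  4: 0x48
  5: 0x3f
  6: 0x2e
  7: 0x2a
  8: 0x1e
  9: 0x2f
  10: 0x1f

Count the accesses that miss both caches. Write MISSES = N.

MISSES = 4

#0 0x4e→b9/s1 MISS; vc=[]
#1 0x4b→b9/s1 L1-HIT; vc=[]
#2 0x49→b9/s1 L1-HIT; vc=[]
#3 0x4c→b9/s1 L1-HIT; vc=[]
#4 0x48→b9/s1 L1-HIT; vc=[]
#5 0x3f→b7/s1 MISS; vc=[9]
#6 0x2e→b5/s1 MISS; vc=[9,7]
#7 0x2a→b5/s1 L1-HIT; vc=[9,7]
#8 0x1e→b3/s1 MISS; vc=[9,7,5]
#9 0x2f→b5/s1 VC-HIT; vc=[9,7,3]
#10 0x1f→b3/s1 VC-HIT; vc=[9,7,5]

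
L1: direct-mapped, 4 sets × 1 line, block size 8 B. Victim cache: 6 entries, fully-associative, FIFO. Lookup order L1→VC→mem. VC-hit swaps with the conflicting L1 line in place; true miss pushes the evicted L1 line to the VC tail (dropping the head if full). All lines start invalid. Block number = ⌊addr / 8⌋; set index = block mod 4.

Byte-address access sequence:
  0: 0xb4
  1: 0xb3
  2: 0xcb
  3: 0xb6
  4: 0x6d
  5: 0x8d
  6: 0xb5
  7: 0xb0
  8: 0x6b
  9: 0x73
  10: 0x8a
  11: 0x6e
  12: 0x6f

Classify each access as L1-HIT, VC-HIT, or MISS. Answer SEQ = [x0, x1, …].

0: 0xb4 (blk 22, set 2) → MISS  vc=[]
1: 0xb3 (blk 22, set 2) → L1-HIT  vc=[]
2: 0xcb (blk 25, set 1) → MISS  vc=[]
3: 0xb6 (blk 22, set 2) → L1-HIT  vc=[]
4: 0x6d (blk 13, set 1) → MISS  vc=[25]
5: 0x8d (blk 17, set 1) → MISS  vc=[25, 13]
6: 0xb5 (blk 22, set 2) → L1-HIT  vc=[25, 13]
7: 0xb0 (blk 22, set 2) → L1-HIT  vc=[25, 13]
8: 0x6b (blk 13, set 1) → VC-HIT  vc=[25, 17]
9: 0x73 (blk 14, set 2) → MISS  vc=[25, 17, 22]
10: 0x8a (blk 17, set 1) → VC-HIT  vc=[25, 13, 22]
11: 0x6e (blk 13, set 1) → VC-HIT  vc=[25, 17, 22]
12: 0x6f (blk 13, set 1) → L1-HIT  vc=[25, 17, 22]

SEQ = [MISS, L1-HIT, MISS, L1-HIT, MISS, MISS, L1-HIT, L1-HIT, VC-HIT, MISS, VC-HIT, VC-HIT, L1-HIT]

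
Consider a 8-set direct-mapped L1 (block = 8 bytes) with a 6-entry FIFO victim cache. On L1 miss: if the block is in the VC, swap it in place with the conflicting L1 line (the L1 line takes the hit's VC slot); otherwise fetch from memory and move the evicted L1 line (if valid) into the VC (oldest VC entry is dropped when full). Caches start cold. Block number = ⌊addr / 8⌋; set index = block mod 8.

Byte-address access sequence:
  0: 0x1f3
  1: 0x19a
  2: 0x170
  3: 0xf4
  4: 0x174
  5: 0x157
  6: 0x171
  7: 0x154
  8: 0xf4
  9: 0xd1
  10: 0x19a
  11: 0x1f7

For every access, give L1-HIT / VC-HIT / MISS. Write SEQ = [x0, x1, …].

0: 0x1f3 (blk 62, set 6) → MISS  vc=[]
1: 0x19a (blk 51, set 3) → MISS  vc=[]
2: 0x170 (blk 46, set 6) → MISS  vc=[62]
3: 0xf4 (blk 30, set 6) → MISS  vc=[62, 46]
4: 0x174 (blk 46, set 6) → VC-HIT  vc=[62, 30]
5: 0x157 (blk 42, set 2) → MISS  vc=[62, 30]
6: 0x171 (blk 46, set 6) → L1-HIT  vc=[62, 30]
7: 0x154 (blk 42, set 2) → L1-HIT  vc=[62, 30]
8: 0xf4 (blk 30, set 6) → VC-HIT  vc=[62, 46]
9: 0xd1 (blk 26, set 2) → MISS  vc=[62, 46, 42]
10: 0x19a (blk 51, set 3) → L1-HIT  vc=[62, 46, 42]
11: 0x1f7 (blk 62, set 6) → VC-HIT  vc=[30, 46, 42]

SEQ = [MISS, MISS, MISS, MISS, VC-HIT, MISS, L1-HIT, L1-HIT, VC-HIT, MISS, L1-HIT, VC-HIT]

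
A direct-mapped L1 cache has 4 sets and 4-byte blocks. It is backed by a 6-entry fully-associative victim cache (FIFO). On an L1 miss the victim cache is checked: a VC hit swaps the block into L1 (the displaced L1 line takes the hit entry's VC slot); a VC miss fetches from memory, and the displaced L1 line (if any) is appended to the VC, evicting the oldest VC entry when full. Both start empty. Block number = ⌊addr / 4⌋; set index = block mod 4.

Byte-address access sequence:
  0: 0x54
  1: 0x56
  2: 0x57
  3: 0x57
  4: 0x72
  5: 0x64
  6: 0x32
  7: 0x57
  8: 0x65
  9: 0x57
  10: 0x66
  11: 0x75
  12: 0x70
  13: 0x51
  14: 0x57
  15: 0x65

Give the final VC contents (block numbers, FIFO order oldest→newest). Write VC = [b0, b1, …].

0: 0x54 (blk 21, set 1) → MISS  vc=[]
1: 0x56 (blk 21, set 1) → L1-HIT  vc=[]
2: 0x57 (blk 21, set 1) → L1-HIT  vc=[]
3: 0x57 (blk 21, set 1) → L1-HIT  vc=[]
4: 0x72 (blk 28, set 0) → MISS  vc=[]
5: 0x64 (blk 25, set 1) → MISS  vc=[21]
6: 0x32 (blk 12, set 0) → MISS  vc=[21, 28]
7: 0x57 (blk 21, set 1) → VC-HIT  vc=[25, 28]
8: 0x65 (blk 25, set 1) → VC-HIT  vc=[21, 28]
9: 0x57 (blk 21, set 1) → VC-HIT  vc=[25, 28]
10: 0x66 (blk 25, set 1) → VC-HIT  vc=[21, 28]
11: 0x75 (blk 29, set 1) → MISS  vc=[21, 28, 25]
12: 0x70 (blk 28, set 0) → VC-HIT  vc=[21, 12, 25]
13: 0x51 (blk 20, set 0) → MISS  vc=[21, 12, 25, 28]
14: 0x57 (blk 21, set 1) → VC-HIT  vc=[29, 12, 25, 28]
15: 0x65 (blk 25, set 1) → VC-HIT  vc=[29, 12, 21, 28]

VC = [29, 12, 21, 28]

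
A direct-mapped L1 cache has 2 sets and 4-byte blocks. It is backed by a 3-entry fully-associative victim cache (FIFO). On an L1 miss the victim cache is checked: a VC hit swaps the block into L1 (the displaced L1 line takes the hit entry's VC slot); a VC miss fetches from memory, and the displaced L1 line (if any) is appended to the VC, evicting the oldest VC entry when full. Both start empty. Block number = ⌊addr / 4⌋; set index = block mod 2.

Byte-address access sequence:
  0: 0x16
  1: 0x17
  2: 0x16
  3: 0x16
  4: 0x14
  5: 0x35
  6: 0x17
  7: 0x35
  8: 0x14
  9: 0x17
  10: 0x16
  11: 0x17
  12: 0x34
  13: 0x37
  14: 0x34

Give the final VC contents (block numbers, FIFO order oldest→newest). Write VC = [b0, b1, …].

VC = [5]

  [0] addr=0x16 blk=5 s=1: MISS | VC []
  [1] addr=0x17 blk=5 s=1: L1-HIT | VC []
  [2] addr=0x16 blk=5 s=1: L1-HIT | VC []
  [3] addr=0x16 blk=5 s=1: L1-HIT | VC []
  [4] addr=0x14 blk=5 s=1: L1-HIT | VC []
  [5] addr=0x35 blk=13 s=1: MISS | VC [5]
  [6] addr=0x17 blk=5 s=1: VC-HIT | VC [13]
  [7] addr=0x35 blk=13 s=1: VC-HIT | VC [5]
  [8] addr=0x14 blk=5 s=1: VC-HIT | VC [13]
  [9] addr=0x17 blk=5 s=1: L1-HIT | VC [13]
  [10] addr=0x16 blk=5 s=1: L1-HIT | VC [13]
  [11] addr=0x17 blk=5 s=1: L1-HIT | VC [13]
  [12] addr=0x34 blk=13 s=1: VC-HIT | VC [5]
  [13] addr=0x37 blk=13 s=1: L1-HIT | VC [5]
  [14] addr=0x34 blk=13 s=1: L1-HIT | VC [5]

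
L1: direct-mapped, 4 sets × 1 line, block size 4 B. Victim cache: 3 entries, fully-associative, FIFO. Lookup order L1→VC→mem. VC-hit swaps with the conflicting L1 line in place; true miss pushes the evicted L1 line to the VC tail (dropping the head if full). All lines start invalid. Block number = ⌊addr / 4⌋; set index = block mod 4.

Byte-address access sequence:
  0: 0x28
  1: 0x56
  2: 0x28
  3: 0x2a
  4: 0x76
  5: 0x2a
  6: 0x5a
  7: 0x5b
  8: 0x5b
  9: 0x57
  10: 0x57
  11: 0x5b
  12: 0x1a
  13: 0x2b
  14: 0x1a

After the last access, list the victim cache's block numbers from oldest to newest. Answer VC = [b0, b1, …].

VC = [29, 10, 22]

0: 0x28 (blk 10, set 2) → MISS  vc=[]
1: 0x56 (blk 21, set 1) → MISS  vc=[]
2: 0x28 (blk 10, set 2) → L1-HIT  vc=[]
3: 0x2a (blk 10, set 2) → L1-HIT  vc=[]
4: 0x76 (blk 29, set 1) → MISS  vc=[21]
5: 0x2a (blk 10, set 2) → L1-HIT  vc=[21]
6: 0x5a (blk 22, set 2) → MISS  vc=[21, 10]
7: 0x5b (blk 22, set 2) → L1-HIT  vc=[21, 10]
8: 0x5b (blk 22, set 2) → L1-HIT  vc=[21, 10]
9: 0x57 (blk 21, set 1) → VC-HIT  vc=[29, 10]
10: 0x57 (blk 21, set 1) → L1-HIT  vc=[29, 10]
11: 0x5b (blk 22, set 2) → L1-HIT  vc=[29, 10]
12: 0x1a (blk 6, set 2) → MISS  vc=[29, 10, 22]
13: 0x2b (blk 10, set 2) → VC-HIT  vc=[29, 6, 22]
14: 0x1a (blk 6, set 2) → VC-HIT  vc=[29, 10, 22]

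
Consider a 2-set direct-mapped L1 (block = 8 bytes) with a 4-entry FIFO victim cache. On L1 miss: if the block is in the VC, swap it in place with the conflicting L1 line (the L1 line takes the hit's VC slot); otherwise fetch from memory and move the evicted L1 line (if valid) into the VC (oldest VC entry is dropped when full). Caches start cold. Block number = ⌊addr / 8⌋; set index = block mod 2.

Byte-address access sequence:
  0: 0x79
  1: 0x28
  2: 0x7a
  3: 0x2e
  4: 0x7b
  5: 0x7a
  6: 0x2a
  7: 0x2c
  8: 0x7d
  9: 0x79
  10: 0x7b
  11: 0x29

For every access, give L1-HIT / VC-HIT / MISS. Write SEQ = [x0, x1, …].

SEQ = [MISS, MISS, VC-HIT, VC-HIT, VC-HIT, L1-HIT, VC-HIT, L1-HIT, VC-HIT, L1-HIT, L1-HIT, VC-HIT]

#0 0x79→b15/s1 MISS; vc=[]
#1 0x28→b5/s1 MISS; vc=[15]
#2 0x7a→b15/s1 VC-HIT; vc=[5]
#3 0x2e→b5/s1 VC-HIT; vc=[15]
#4 0x7b→b15/s1 VC-HIT; vc=[5]
#5 0x7a→b15/s1 L1-HIT; vc=[5]
#6 0x2a→b5/s1 VC-HIT; vc=[15]
#7 0x2c→b5/s1 L1-HIT; vc=[15]
#8 0x7d→b15/s1 VC-HIT; vc=[5]
#9 0x79→b15/s1 L1-HIT; vc=[5]
#10 0x7b→b15/s1 L1-HIT; vc=[5]
#11 0x29→b5/s1 VC-HIT; vc=[15]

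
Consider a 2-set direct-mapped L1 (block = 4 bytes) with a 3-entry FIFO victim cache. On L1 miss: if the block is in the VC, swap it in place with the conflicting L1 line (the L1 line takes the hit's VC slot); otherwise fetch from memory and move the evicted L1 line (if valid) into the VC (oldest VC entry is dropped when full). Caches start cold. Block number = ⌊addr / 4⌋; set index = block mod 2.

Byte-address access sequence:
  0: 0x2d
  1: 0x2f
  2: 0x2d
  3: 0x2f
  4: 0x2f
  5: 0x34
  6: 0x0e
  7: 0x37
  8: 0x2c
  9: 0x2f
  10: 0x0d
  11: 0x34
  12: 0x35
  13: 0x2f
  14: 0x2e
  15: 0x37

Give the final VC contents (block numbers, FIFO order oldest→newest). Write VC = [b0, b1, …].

VC = [3, 11]

#0 0x2d→b11/s1 MISS; vc=[]
#1 0x2f→b11/s1 L1-HIT; vc=[]
#2 0x2d→b11/s1 L1-HIT; vc=[]
#3 0x2f→b11/s1 L1-HIT; vc=[]
#4 0x2f→b11/s1 L1-HIT; vc=[]
#5 0x34→b13/s1 MISS; vc=[11]
#6 0xe→b3/s1 MISS; vc=[11,13]
#7 0x37→b13/s1 VC-HIT; vc=[11,3]
#8 0x2c→b11/s1 VC-HIT; vc=[13,3]
#9 0x2f→b11/s1 L1-HIT; vc=[13,3]
#10 0xd→b3/s1 VC-HIT; vc=[13,11]
#11 0x34→b13/s1 VC-HIT; vc=[3,11]
#12 0x35→b13/s1 L1-HIT; vc=[3,11]
#13 0x2f→b11/s1 VC-HIT; vc=[3,13]
#14 0x2e→b11/s1 L1-HIT; vc=[3,13]
#15 0x37→b13/s1 VC-HIT; vc=[3,11]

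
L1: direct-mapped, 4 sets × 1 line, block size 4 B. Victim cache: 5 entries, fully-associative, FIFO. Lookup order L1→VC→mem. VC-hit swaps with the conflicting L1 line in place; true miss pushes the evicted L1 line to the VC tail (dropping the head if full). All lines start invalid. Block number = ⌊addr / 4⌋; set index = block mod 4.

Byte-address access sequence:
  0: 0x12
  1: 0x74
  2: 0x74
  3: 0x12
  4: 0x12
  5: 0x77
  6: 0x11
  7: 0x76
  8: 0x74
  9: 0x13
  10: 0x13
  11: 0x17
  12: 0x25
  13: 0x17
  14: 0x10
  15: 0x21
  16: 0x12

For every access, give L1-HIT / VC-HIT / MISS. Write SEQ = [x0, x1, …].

SEQ = [MISS, MISS, L1-HIT, L1-HIT, L1-HIT, L1-HIT, L1-HIT, L1-HIT, L1-HIT, L1-HIT, L1-HIT, MISS, MISS, VC-HIT, L1-HIT, MISS, VC-HIT]

0: 0x12 (blk 4, set 0) → MISS  vc=[]
1: 0x74 (blk 29, set 1) → MISS  vc=[]
2: 0x74 (blk 29, set 1) → L1-HIT  vc=[]
3: 0x12 (blk 4, set 0) → L1-HIT  vc=[]
4: 0x12 (blk 4, set 0) → L1-HIT  vc=[]
5: 0x77 (blk 29, set 1) → L1-HIT  vc=[]
6: 0x11 (blk 4, set 0) → L1-HIT  vc=[]
7: 0x76 (blk 29, set 1) → L1-HIT  vc=[]
8: 0x74 (blk 29, set 1) → L1-HIT  vc=[]
9: 0x13 (blk 4, set 0) → L1-HIT  vc=[]
10: 0x13 (blk 4, set 0) → L1-HIT  vc=[]
11: 0x17 (blk 5, set 1) → MISS  vc=[29]
12: 0x25 (blk 9, set 1) → MISS  vc=[29, 5]
13: 0x17 (blk 5, set 1) → VC-HIT  vc=[29, 9]
14: 0x10 (blk 4, set 0) → L1-HIT  vc=[29, 9]
15: 0x21 (blk 8, set 0) → MISS  vc=[29, 9, 4]
16: 0x12 (blk 4, set 0) → VC-HIT  vc=[29, 9, 8]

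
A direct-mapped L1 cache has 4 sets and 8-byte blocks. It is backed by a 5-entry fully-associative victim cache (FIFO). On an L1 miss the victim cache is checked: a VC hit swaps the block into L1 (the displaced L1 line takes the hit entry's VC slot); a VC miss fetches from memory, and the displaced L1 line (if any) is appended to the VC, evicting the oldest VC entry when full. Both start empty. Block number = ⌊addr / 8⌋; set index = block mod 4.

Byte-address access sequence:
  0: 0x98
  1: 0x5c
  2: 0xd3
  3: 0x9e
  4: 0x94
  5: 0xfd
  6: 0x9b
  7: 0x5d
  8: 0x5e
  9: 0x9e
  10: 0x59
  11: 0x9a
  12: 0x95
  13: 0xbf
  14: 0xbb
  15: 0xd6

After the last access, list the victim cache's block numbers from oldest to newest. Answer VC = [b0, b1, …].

VC = [11, 18, 31, 19]

#0 0x98→b19/s3 MISS; vc=[]
#1 0x5c→b11/s3 MISS; vc=[19]
#2 0xd3→b26/s2 MISS; vc=[19]
#3 0x9e→b19/s3 VC-HIT; vc=[11]
#4 0x94→b18/s2 MISS; vc=[11,26]
#5 0xfd→b31/s3 MISS; vc=[11,26,19]
#6 0x9b→b19/s3 VC-HIT; vc=[11,26,31]
#7 0x5d→b11/s3 VC-HIT; vc=[19,26,31]
#8 0x5e→b11/s3 L1-HIT; vc=[19,26,31]
#9 0x9e→b19/s3 VC-HIT; vc=[11,26,31]
#10 0x59→b11/s3 VC-HIT; vc=[19,26,31]
#11 0x9a→b19/s3 VC-HIT; vc=[11,26,31]
#12 0x95→b18/s2 L1-HIT; vc=[11,26,31]
#13 0xbf→b23/s3 MISS; vc=[11,26,31,19]
#14 0xbb→b23/s3 L1-HIT; vc=[11,26,31,19]
#15 0xd6→b26/s2 VC-HIT; vc=[11,18,31,19]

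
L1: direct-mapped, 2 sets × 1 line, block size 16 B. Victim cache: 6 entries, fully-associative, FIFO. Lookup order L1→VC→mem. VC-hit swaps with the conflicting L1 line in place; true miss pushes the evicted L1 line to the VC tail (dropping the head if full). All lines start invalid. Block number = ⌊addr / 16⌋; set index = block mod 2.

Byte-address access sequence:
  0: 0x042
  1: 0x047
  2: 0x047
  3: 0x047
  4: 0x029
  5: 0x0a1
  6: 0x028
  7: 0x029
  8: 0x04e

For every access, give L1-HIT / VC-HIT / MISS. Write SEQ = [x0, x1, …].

SEQ = [MISS, L1-HIT, L1-HIT, L1-HIT, MISS, MISS, VC-HIT, L1-HIT, VC-HIT]

0: 0x42 (blk 4, set 0) → MISS  vc=[]
1: 0x47 (blk 4, set 0) → L1-HIT  vc=[]
2: 0x47 (blk 4, set 0) → L1-HIT  vc=[]
3: 0x47 (blk 4, set 0) → L1-HIT  vc=[]
4: 0x29 (blk 2, set 0) → MISS  vc=[4]
5: 0xa1 (blk 10, set 0) → MISS  vc=[4, 2]
6: 0x28 (blk 2, set 0) → VC-HIT  vc=[4, 10]
7: 0x29 (blk 2, set 0) → L1-HIT  vc=[4, 10]
8: 0x4e (blk 4, set 0) → VC-HIT  vc=[2, 10]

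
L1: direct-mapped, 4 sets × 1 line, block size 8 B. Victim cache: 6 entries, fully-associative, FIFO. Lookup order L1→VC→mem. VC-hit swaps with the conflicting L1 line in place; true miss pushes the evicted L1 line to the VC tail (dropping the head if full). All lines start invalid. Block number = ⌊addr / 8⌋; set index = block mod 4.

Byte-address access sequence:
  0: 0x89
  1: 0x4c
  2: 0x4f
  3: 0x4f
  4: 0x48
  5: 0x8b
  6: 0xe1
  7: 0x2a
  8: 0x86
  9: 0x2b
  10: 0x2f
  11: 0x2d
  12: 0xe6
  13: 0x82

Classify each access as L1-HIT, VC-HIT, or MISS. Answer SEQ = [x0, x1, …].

#0 0x89→b17/s1 MISS; vc=[]
#1 0x4c→b9/s1 MISS; vc=[17]
#2 0x4f→b9/s1 L1-HIT; vc=[17]
#3 0x4f→b9/s1 L1-HIT; vc=[17]
#4 0x48→b9/s1 L1-HIT; vc=[17]
#5 0x8b→b17/s1 VC-HIT; vc=[9]
#6 0xe1→b28/s0 MISS; vc=[9]
#7 0x2a→b5/s1 MISS; vc=[9,17]
#8 0x86→b16/s0 MISS; vc=[9,17,28]
#9 0x2b→b5/s1 L1-HIT; vc=[9,17,28]
#10 0x2f→b5/s1 L1-HIT; vc=[9,17,28]
#11 0x2d→b5/s1 L1-HIT; vc=[9,17,28]
#12 0xe6→b28/s0 VC-HIT; vc=[9,17,16]
#13 0x82→b16/s0 VC-HIT; vc=[9,17,28]

SEQ = [MISS, MISS, L1-HIT, L1-HIT, L1-HIT, VC-HIT, MISS, MISS, MISS, L1-HIT, L1-HIT, L1-HIT, VC-HIT, VC-HIT]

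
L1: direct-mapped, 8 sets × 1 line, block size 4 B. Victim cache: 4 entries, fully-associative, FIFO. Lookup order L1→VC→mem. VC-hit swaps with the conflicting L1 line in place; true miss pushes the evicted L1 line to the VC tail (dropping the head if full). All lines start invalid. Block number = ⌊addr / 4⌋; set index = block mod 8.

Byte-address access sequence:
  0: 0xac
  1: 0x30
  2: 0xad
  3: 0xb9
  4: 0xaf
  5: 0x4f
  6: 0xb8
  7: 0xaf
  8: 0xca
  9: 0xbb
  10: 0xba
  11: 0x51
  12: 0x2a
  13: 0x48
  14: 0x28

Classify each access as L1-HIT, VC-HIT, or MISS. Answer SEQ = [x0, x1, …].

  [0] addr=0xac blk=43 s=3: MISS | VC []
  [1] addr=0x30 blk=12 s=4: MISS | VC []
  [2] addr=0xad blk=43 s=3: L1-HIT | VC []
  [3] addr=0xb9 blk=46 s=6: MISS | VC []
  [4] addr=0xaf blk=43 s=3: L1-HIT | VC []
  [5] addr=0x4f blk=19 s=3: MISS | VC [43]
  [6] addr=0xb8 blk=46 s=6: L1-HIT | VC [43]
  [7] addr=0xaf blk=43 s=3: VC-HIT | VC [19]
  [8] addr=0xca blk=50 s=2: MISS | VC [19]
  [9] addr=0xbb blk=46 s=6: L1-HIT | VC [19]
  [10] addr=0xba blk=46 s=6: L1-HIT | VC [19]
  [11] addr=0x51 blk=20 s=4: MISS | VC [19, 12]
  [12] addr=0x2a blk=10 s=2: MISS | VC [19, 12, 50]
  [13] addr=0x48 blk=18 s=2: MISS | VC [19, 12, 50, 10]
  [14] addr=0x28 blk=10 s=2: VC-HIT | VC [19, 12, 50, 18]

SEQ = [MISS, MISS, L1-HIT, MISS, L1-HIT, MISS, L1-HIT, VC-HIT, MISS, L1-HIT, L1-HIT, MISS, MISS, MISS, VC-HIT]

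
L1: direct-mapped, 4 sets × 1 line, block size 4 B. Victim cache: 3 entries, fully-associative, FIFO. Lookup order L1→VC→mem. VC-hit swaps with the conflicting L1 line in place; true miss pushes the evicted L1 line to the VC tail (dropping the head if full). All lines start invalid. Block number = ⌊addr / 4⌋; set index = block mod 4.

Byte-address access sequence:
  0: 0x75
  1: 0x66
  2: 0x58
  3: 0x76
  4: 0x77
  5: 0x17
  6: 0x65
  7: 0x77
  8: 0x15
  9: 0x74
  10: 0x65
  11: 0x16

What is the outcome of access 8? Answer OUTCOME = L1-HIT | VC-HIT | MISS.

OUTCOME = VC-HIT

0: 0x75 (blk 29, set 1) → MISS  vc=[]
1: 0x66 (blk 25, set 1) → MISS  vc=[29]
2: 0x58 (blk 22, set 2) → MISS  vc=[29]
3: 0x76 (blk 29, set 1) → VC-HIT  vc=[25]
4: 0x77 (blk 29, set 1) → L1-HIT  vc=[25]
5: 0x17 (blk 5, set 1) → MISS  vc=[25, 29]
6: 0x65 (blk 25, set 1) → VC-HIT  vc=[5, 29]
7: 0x77 (blk 29, set 1) → VC-HIT  vc=[5, 25]
8: 0x15 (blk 5, set 1) → VC-HIT  vc=[29, 25]
9: 0x74 (blk 29, set 1) → VC-HIT  vc=[5, 25]
10: 0x65 (blk 25, set 1) → VC-HIT  vc=[5, 29]
11: 0x16 (blk 5, set 1) → VC-HIT  vc=[25, 29]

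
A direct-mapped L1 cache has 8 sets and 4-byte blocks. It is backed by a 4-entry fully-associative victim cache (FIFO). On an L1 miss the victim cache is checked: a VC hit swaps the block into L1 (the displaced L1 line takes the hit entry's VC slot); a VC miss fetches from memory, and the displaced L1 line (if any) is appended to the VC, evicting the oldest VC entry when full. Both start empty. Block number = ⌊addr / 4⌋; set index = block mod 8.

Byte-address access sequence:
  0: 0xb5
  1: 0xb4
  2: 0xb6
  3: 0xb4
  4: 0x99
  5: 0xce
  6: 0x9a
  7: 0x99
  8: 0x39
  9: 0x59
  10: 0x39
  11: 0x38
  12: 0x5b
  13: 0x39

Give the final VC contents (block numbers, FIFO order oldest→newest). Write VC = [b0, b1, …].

#0 0xb5→b45/s5 MISS; vc=[]
#1 0xb4→b45/s5 L1-HIT; vc=[]
#2 0xb6→b45/s5 L1-HIT; vc=[]
#3 0xb4→b45/s5 L1-HIT; vc=[]
#4 0x99→b38/s6 MISS; vc=[]
#5 0xce→b51/s3 MISS; vc=[]
#6 0x9a→b38/s6 L1-HIT; vc=[]
#7 0x99→b38/s6 L1-HIT; vc=[]
#8 0x39→b14/s6 MISS; vc=[38]
#9 0x59→b22/s6 MISS; vc=[38,14]
#10 0x39→b14/s6 VC-HIT; vc=[38,22]
#11 0x38→b14/s6 L1-HIT; vc=[38,22]
#12 0x5b→b22/s6 VC-HIT; vc=[38,14]
#13 0x39→b14/s6 VC-HIT; vc=[38,22]

VC = [38, 22]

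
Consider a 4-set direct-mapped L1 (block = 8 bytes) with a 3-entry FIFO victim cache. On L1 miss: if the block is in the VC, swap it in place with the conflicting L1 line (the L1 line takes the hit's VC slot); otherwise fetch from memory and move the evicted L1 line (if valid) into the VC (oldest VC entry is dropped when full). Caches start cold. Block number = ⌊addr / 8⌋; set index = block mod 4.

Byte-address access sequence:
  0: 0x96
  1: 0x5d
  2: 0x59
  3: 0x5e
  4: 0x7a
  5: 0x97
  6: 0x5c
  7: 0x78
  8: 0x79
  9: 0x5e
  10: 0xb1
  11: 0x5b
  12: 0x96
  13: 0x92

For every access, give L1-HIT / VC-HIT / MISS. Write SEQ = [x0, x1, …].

#0 0x96→b18/s2 MISS; vc=[]
#1 0x5d→b11/s3 MISS; vc=[]
#2 0x59→b11/s3 L1-HIT; vc=[]
#3 0x5e→b11/s3 L1-HIT; vc=[]
#4 0x7a→b15/s3 MISS; vc=[11]
#5 0x97→b18/s2 L1-HIT; vc=[11]
#6 0x5c→b11/s3 VC-HIT; vc=[15]
#7 0x78→b15/s3 VC-HIT; vc=[11]
#8 0x79→b15/s3 L1-HIT; vc=[11]
#9 0x5e→b11/s3 VC-HIT; vc=[15]
#10 0xb1→b22/s2 MISS; vc=[15,18]
#11 0x5b→b11/s3 L1-HIT; vc=[15,18]
#12 0x96→b18/s2 VC-HIT; vc=[15,22]
#13 0x92→b18/s2 L1-HIT; vc=[15,22]

SEQ = [MISS, MISS, L1-HIT, L1-HIT, MISS, L1-HIT, VC-HIT, VC-HIT, L1-HIT, VC-HIT, MISS, L1-HIT, VC-HIT, L1-HIT]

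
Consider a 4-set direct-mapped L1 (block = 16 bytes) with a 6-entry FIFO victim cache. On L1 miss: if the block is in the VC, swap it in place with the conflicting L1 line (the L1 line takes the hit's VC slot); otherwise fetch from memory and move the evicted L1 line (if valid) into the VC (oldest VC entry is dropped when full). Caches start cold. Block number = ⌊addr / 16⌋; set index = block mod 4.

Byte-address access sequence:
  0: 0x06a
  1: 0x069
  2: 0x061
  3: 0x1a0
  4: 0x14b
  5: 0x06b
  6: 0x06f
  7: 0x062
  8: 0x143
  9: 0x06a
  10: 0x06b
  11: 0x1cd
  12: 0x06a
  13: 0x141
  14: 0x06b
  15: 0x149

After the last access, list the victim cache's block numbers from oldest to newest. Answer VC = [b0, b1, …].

#0 0x6a→b6/s2 MISS; vc=[]
#1 0x69→b6/s2 L1-HIT; vc=[]
#2 0x61→b6/s2 L1-HIT; vc=[]
#3 0x1a0→b26/s2 MISS; vc=[6]
#4 0x14b→b20/s0 MISS; vc=[6]
#5 0x6b→b6/s2 VC-HIT; vc=[26]
#6 0x6f→b6/s2 L1-HIT; vc=[26]
#7 0x62→b6/s2 L1-HIT; vc=[26]
#8 0x143→b20/s0 L1-HIT; vc=[26]
#9 0x6a→b6/s2 L1-HIT; vc=[26]
#10 0x6b→b6/s2 L1-HIT; vc=[26]
#11 0x1cd→b28/s0 MISS; vc=[26,20]
#12 0x6a→b6/s2 L1-HIT; vc=[26,20]
#13 0x141→b20/s0 VC-HIT; vc=[26,28]
#14 0x6b→b6/s2 L1-HIT; vc=[26,28]
#15 0x149→b20/s0 L1-HIT; vc=[26,28]

VC = [26, 28]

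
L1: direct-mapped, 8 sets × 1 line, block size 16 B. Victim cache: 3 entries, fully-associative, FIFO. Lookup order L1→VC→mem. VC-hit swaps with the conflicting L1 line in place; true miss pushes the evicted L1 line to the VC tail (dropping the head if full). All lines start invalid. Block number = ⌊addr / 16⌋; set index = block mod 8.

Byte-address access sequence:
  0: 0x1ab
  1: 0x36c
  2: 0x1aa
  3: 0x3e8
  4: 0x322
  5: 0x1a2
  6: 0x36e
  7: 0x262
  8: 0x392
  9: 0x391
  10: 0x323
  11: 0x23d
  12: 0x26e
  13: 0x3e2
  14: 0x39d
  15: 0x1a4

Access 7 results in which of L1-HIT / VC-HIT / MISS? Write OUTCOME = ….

0: 0x1ab (blk 26, set 2) → MISS  vc=[]
1: 0x36c (blk 54, set 6) → MISS  vc=[]
2: 0x1aa (blk 26, set 2) → L1-HIT  vc=[]
3: 0x3e8 (blk 62, set 6) → MISS  vc=[54]
4: 0x322 (blk 50, set 2) → MISS  vc=[54, 26]
5: 0x1a2 (blk 26, set 2) → VC-HIT  vc=[54, 50]
6: 0x36e (blk 54, set 6) → VC-HIT  vc=[62, 50]
7: 0x262 (blk 38, set 6) → MISS  vc=[62, 50, 54]
8: 0x392 (blk 57, set 1) → MISS  vc=[62, 50, 54]
9: 0x391 (blk 57, set 1) → L1-HIT  vc=[62, 50, 54]
10: 0x323 (blk 50, set 2) → VC-HIT  vc=[62, 26, 54]
11: 0x23d (blk 35, set 3) → MISS  vc=[62, 26, 54]
12: 0x26e (blk 38, set 6) → L1-HIT  vc=[62, 26, 54]
13: 0x3e2 (blk 62, set 6) → VC-HIT  vc=[38, 26, 54]
14: 0x39d (blk 57, set 1) → L1-HIT  vc=[38, 26, 54]
15: 0x1a4 (blk 26, set 2) → VC-HIT  vc=[38, 50, 54]

OUTCOME = MISS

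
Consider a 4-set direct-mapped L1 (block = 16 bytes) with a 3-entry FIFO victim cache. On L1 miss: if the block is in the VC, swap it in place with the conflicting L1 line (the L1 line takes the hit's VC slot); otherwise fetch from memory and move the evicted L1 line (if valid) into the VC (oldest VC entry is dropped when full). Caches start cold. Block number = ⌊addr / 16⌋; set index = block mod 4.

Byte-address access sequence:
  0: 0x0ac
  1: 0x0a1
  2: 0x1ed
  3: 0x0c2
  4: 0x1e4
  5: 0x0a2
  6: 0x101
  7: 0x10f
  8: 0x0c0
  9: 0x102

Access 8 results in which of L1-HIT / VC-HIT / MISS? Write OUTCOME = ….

#0 0xac→b10/s2 MISS; vc=[]
#1 0xa1→b10/s2 L1-HIT; vc=[]
#2 0x1ed→b30/s2 MISS; vc=[10]
#3 0xc2→b12/s0 MISS; vc=[10]
#4 0x1e4→b30/s2 L1-HIT; vc=[10]
#5 0xa2→b10/s2 VC-HIT; vc=[30]
#6 0x101→b16/s0 MISS; vc=[30,12]
#7 0x10f→b16/s0 L1-HIT; vc=[30,12]
#8 0xc0→b12/s0 VC-HIT; vc=[30,16]
#9 0x102→b16/s0 VC-HIT; vc=[30,12]

OUTCOME = VC-HIT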